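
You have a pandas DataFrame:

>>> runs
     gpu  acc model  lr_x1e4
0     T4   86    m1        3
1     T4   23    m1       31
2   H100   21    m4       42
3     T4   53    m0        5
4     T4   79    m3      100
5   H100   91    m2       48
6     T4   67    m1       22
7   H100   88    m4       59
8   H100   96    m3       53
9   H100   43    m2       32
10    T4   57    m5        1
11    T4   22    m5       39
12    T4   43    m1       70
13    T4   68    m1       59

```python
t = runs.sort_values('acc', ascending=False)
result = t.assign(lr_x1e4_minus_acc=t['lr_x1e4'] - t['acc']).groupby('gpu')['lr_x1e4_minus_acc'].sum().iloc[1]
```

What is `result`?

sort by acc descending:
     gpu  acc model  lr_x1e4
8   H100   96    m3       53
5   H100   91    m2       48
7   H100   88    m4       59
0     T4   86    m1        3
4     T4   79    m3      100
13    T4   68    m1       59
6     T4   67    m1       22
10    T4   57    m5        1
3     T4   53    m0        5
9   H100   43    m2       32
12    T4   43    m1       70
1     T4   23    m1       31
11    T4   22    m5       39
2   H100   21    m4       42
add column lr_x1e4_minus_acc = t['lr_x1e4'] - t['acc']:
     gpu  acc model  lr_x1e4  lr_x1e4_minus_acc
8   H100   96    m3       53                -43
5   H100   91    m2       48                -43
7   H100   88    m4       59                -29
0     T4   86    m1        3                -83
4     T4   79    m3      100                 21
13    T4   68    m1       59                 -9
6     T4   67    m1       22                -45
10    T4   57    m5        1                -56
3     T4   53    m0        5                -48
9   H100   43    m2       32                -11
12    T4   43    m1       70                 27
1     T4   23    m1       31                  8
11    T4   22    m5       39                 17
2   H100   21    m4       42                 21
group by gpu, sum of lr_x1e4_minus_acc:
gpu
H100   -105
T4     -168
Name: lr_x1e4_minus_acc, dtype: int64
Hence -168.

-168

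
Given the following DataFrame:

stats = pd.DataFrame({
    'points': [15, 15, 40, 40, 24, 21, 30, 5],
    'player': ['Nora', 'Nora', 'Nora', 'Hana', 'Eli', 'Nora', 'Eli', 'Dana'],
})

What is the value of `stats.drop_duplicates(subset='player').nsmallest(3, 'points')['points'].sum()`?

drop duplicate player (keep=first):
   points player
0      15   Nora
3      40   Hana
4      24    Eli
7       5   Dana
take 3 rows with smallest points:
   points player
7       5   Dana
0      15   Nora
4      24    Eli

44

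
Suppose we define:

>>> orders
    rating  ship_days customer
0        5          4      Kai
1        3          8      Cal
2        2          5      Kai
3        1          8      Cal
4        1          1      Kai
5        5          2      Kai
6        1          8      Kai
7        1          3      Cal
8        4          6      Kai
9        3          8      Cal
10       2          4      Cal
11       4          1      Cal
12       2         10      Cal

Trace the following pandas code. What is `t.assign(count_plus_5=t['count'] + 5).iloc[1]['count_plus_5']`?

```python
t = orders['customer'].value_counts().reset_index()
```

11

value_counts of customer:
customer
Cal    7
Kai    6
Name: count, dtype: int64
reset_index():
  customer  count
0      Cal      7
1      Kai      6
add column count_plus_5 = t['count'] + 5:
  customer  count  count_plus_5
0      Cal      7            12
1      Kai      6            11
The value at position 1, column 'count_plus_5' is 11.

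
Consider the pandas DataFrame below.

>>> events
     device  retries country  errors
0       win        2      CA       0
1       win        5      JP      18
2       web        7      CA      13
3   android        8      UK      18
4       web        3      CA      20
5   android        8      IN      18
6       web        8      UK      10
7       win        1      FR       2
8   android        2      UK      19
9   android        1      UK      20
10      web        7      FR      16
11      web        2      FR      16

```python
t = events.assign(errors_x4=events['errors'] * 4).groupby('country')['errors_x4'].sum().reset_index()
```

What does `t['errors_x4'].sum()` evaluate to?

680

add column errors_x4 = events['errors'] * 4:
     device  retries country  errors  errors_x4
0       win        2      CA       0          0
1       win        5      JP      18         72
2       web        7      CA      13         52
3   android        8      UK      18         72
4       web        3      CA      20         80
5   android        8      IN      18         72
6       web        8      UK      10         40
7       win        1      FR       2          8
8   android        2      UK      19         76
9   android        1      UK      20         80
10      web        7      FR      16         64
11      web        2      FR      16         64
group by country, sum of errors_x4:
country
CA    132
FR    136
IN     72
JP     72
UK    268
Name: errors_x4, dtype: int64
reset_index():
  country  errors_x4
0      CA        132
1      FR        136
2      IN         72
3      JP         72
4      UK        268
Finally, sum of column 'errors_x4' = 680.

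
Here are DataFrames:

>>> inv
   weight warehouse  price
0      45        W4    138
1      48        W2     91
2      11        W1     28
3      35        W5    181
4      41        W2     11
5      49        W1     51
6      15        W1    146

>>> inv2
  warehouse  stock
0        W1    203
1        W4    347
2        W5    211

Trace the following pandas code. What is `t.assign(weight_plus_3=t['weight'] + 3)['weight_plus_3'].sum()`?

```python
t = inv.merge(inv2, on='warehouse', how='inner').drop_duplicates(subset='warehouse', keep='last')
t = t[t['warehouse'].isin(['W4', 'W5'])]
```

86

merge on 'warehouse' (how='inner') → 5 rows:
   weight warehouse  price  stock
0      45        W4    138    347
1      11        W1     28    203
2      35        W5    181    211
3      49        W1     51    203
4      15        W1    146    203
drop duplicate warehouse (keep=last):
   weight warehouse  price  stock
0      45        W4    138    347
2      35        W5    181    211
4      15        W1    146    203
filter rows where warehouse in ['W4', 'W5']:
   weight warehouse  price  stock
0      45        W4    138    347
2      35        W5    181    211
add column weight_plus_3 = t['weight'] + 3:
   weight warehouse  price  stock  weight_plus_3
0      45        W4    138    347             48
2      35        W5    181    211             38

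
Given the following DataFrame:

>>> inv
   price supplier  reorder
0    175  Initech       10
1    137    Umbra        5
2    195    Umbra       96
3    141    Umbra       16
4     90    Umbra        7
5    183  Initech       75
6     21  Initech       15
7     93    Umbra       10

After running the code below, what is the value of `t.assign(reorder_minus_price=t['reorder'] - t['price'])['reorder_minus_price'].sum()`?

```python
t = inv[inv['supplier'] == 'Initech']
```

-279

filter rows where supplier == 'Initech':
   price supplier  reorder
0    175  Initech       10
5    183  Initech       75
6     21  Initech       15
add column reorder_minus_price = t['reorder'] - t['price']:
   price supplier  reorder  reorder_minus_price
0    175  Initech       10                 -165
5    183  Initech       75                 -108
6     21  Initech       15                   -6
Then the sum of column 'reorder_minus_price': -279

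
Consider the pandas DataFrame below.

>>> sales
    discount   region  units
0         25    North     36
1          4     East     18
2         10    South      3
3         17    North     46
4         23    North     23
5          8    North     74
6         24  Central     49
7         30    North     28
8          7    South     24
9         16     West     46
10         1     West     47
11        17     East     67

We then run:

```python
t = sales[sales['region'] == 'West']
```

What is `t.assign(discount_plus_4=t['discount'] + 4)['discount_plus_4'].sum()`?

filter rows where region == 'West':
    discount region  units
9         16   West     46
10         1   West     47
add column discount_plus_4 = t['discount'] + 4:
    discount region  units  discount_plus_4
9         16   West     46               20
10         1   West     47                5
Then the sum of column 'discount_plus_4': 25

25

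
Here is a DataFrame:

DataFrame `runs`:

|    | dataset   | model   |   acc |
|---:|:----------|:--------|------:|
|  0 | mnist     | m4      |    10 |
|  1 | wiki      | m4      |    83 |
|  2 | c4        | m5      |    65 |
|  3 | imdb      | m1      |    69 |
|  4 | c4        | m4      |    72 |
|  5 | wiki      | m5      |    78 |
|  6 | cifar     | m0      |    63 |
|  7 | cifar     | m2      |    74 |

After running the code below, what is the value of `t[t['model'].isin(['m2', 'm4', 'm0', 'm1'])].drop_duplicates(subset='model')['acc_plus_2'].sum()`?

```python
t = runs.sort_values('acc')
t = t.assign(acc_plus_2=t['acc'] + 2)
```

sort by acc:
  dataset model  acc
0   mnist    m4   10
6   cifar    m0   63
2      c4    m5   65
3    imdb    m1   69
4      c4    m4   72
7   cifar    m2   74
5    wiki    m5   78
1    wiki    m4   83
add column acc_plus_2 = t['acc'] + 2:
  dataset model  acc  acc_plus_2
0   mnist    m4   10          12
6   cifar    m0   63          65
2      c4    m5   65          67
3    imdb    m1   69          71
4      c4    m4   72          74
7   cifar    m2   74          76
5    wiki    m5   78          80
1    wiki    m4   83          85
filter rows where model in ['m2', 'm4', 'm0', 'm1']:
  dataset model  acc  acc_plus_2
0   mnist    m4   10          12
6   cifar    m0   63          65
3    imdb    m1   69          71
4      c4    m4   72          74
7   cifar    m2   74          76
1    wiki    m4   83          85
drop duplicate model (keep=first):
  dataset model  acc  acc_plus_2
0   mnist    m4   10          12
6   cifar    m0   63          65
3    imdb    m1   69          71
7   cifar    m2   74          76
So sum() = 224.

224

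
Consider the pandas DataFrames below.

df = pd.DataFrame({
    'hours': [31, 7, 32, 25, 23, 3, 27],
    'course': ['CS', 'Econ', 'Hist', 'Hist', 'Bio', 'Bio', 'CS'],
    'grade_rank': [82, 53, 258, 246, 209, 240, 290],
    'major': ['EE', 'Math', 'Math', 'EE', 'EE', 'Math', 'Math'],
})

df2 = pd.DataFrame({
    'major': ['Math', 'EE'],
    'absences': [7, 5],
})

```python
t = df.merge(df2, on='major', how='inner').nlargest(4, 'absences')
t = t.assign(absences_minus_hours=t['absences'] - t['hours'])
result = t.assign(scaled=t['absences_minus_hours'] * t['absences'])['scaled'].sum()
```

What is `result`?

-287

merge on 'major' (how='inner') → 7 rows:
   hours course  grade_rank major  absences
0     31     CS          82    EE         5
1      7   Econ          53  Math         7
2     32   Hist         258  Math         7
3     25   Hist         246    EE         5
4     23    Bio         209    EE         5
5      3    Bio         240  Math         7
6     27     CS         290  Math         7
take 4 rows with largest absences:
   hours course  grade_rank major  absences
1      7   Econ          53  Math         7
2     32   Hist         258  Math         7
5      3    Bio         240  Math         7
6     27     CS         290  Math         7
add column absences_minus_hours = t['absences'] - t['hours']:
   hours course  grade_rank major  absences  absences_minus_hours
1      7   Econ          53  Math         7                     0
2     32   Hist         258  Math         7                   -25
5      3    Bio         240  Math         7                     4
6     27     CS         290  Math         7                   -20
add column scaled = t['absences_minus_hours'] * t['absences']:
   hours course  grade_rank major  absences  absences_minus_hours  scaled
1      7   Econ          53  Math         7                     0       0
2     32   Hist         258  Math         7                   -25    -175
5      3    Bio         240  Math         7                     4      28
6     27     CS         290  Math         7                   -20    -140
Reading off the sum of column 'scaled', we get -287.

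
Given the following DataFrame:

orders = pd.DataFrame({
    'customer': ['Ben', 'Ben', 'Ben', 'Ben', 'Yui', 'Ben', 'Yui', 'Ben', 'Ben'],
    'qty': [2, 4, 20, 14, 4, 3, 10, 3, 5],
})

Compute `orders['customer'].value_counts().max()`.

7

value_counts of customer:
customer
Ben    7
Yui    2
Name: count, dtype: int64
Finally, max of the resulting series = 7.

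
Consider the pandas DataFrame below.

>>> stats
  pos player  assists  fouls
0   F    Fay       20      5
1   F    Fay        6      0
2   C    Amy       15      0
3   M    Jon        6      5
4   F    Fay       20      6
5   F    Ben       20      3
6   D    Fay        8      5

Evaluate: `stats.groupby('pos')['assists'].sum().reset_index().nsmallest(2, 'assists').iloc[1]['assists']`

8

group by pos, sum of assists:
pos
C    15
D     8
F    66
M     6
Name: assists, dtype: int64
reset_index():
  pos  assists
0   C       15
1   D        8
2   F       66
3   M        6
take 2 rows with smallest assists:
  pos  assists
3   M        6
1   D        8
Hence 8.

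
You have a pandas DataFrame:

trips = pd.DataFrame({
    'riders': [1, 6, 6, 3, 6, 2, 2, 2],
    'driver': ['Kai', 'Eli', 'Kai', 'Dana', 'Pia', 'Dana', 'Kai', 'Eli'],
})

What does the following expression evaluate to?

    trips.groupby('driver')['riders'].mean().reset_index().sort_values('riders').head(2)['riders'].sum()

group by driver, mean of riders:
driver
Dana    2.5
Eli     4.0
Kai     3.0
Pia     6.0
Name: riders, dtype: float64
reset_index():
  driver  riders
0   Dana     2.5
1    Eli     4.0
2    Kai     3.0
3    Pia     6.0
sort by riders:
  driver  riders
0   Dana     2.5
2    Kai     3.0
1    Eli     4.0
3    Pia     6.0
take first 2 rows:
  driver  riders
0   Dana     2.5
2    Kai     3.0
Then the sum of column 'riders': 5.5

5.5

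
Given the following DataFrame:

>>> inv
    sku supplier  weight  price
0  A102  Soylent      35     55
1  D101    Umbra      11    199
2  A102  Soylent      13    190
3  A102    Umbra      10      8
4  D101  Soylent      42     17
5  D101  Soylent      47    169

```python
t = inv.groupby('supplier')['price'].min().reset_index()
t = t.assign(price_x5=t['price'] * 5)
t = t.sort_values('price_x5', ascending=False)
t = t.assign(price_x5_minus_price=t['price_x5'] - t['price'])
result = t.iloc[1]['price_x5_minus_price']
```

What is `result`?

32

group by supplier, min of price:
supplier
Soylent    17
Umbra       8
Name: price, dtype: int64
reset_index():
  supplier  price
0  Soylent     17
1    Umbra      8
add column price_x5 = t['price'] * 5:
  supplier  price  price_x5
0  Soylent     17        85
1    Umbra      8        40
sort by price_x5 descending:
  supplier  price  price_x5
0  Soylent     17        85
1    Umbra      8        40
add column price_x5_minus_price = t['price_x5'] - t['price']:
  supplier  price  price_x5  price_x5_minus_price
0  Soylent     17        85                    68
1    Umbra      8        40                    32
Taking the value at position 1, column 'price_x5_minus_price' gives 32.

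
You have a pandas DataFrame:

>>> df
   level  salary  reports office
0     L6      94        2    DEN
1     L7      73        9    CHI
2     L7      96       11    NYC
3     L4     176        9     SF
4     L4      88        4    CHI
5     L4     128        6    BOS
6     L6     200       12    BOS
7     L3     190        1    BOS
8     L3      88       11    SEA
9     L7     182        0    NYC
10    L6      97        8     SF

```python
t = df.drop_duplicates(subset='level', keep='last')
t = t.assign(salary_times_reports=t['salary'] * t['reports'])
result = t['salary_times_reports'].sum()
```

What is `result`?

drop duplicate level (keep=last):
   level  salary  reports office
5     L4     128        6    BOS
8     L3      88       11    SEA
9     L7     182        0    NYC
10    L6      97        8     SF
add column salary_times_reports = t['salary'] * t['reports']:
   level  salary  reports office  salary_times_reports
5     L4     128        6    BOS                   768
8     L3      88       11    SEA                   968
9     L7     182        0    NYC                     0
10    L6      97        8     SF                   776
Finally, sum of column 'salary_times_reports' = 2512.

2512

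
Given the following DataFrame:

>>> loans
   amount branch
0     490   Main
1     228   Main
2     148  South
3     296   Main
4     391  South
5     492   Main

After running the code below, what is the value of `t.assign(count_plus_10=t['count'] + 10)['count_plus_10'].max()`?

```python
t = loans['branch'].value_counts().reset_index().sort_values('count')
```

14

value_counts of branch:
branch
Main     4
South    2
Name: count, dtype: int64
reset_index():
  branch  count
0   Main      4
1  South      2
sort by count:
  branch  count
1  South      2
0   Main      4
add column count_plus_10 = t['count'] + 10:
  branch  count  count_plus_10
1  South      2             12
0   Main      4             14
The max of column 'count_plus_10' is 14.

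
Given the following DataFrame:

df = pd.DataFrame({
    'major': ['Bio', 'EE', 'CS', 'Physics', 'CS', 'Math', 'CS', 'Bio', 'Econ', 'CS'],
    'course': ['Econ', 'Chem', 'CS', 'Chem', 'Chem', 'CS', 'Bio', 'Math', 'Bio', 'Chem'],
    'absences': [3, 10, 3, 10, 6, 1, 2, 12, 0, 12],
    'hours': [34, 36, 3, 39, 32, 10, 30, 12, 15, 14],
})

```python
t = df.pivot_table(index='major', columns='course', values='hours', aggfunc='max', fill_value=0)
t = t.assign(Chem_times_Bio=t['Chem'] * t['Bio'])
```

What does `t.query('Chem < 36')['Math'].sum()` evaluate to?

pivot: rows=major, cols=course, max(hours):
course   Bio  CS  Chem  Econ  Math
major                             
Bio        0   0     0    34    12
CS        30   3    32     0     0
EE         0   0    36     0     0
Econ      15   0     0     0     0
Math       0  10     0     0     0
Physics    0   0    39     0     0
add column Chem_times_Bio = t['Chem'] * t['Bio']:
course   Bio  CS  Chem  Econ  Math  Chem_times_Bio
major                                             
Bio        0   0     0    34    12               0
CS        30   3    32     0     0             960
EE         0   0    36     0     0               0
Econ      15   0     0     0     0               0
Math       0  10     0     0     0               0
Physics    0   0    39     0     0               0
filter rows where Chem < 36:
course  Bio  CS  Chem  Econ  Math  Chem_times_Bio
major                                            
Bio       0   0     0    34    12               0
CS       30   3    32     0     0             960
Econ     15   0     0     0     0               0
Math      0  10     0     0     0               0
The sum of column 'Math' is 12.

12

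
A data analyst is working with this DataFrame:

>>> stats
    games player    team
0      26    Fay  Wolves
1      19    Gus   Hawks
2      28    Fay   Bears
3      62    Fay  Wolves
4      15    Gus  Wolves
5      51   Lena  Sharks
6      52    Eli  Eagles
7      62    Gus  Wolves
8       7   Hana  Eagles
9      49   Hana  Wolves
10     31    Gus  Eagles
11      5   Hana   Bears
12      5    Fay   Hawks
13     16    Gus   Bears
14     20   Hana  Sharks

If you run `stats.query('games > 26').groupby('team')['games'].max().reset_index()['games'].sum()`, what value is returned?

193

filter rows where games > 26:
    games player    team
2      28    Fay   Bears
3      62    Fay  Wolves
5      51   Lena  Sharks
6      52    Eli  Eagles
7      62    Gus  Wolves
9      49   Hana  Wolves
10     31    Gus  Eagles
group by team, max of games:
team
Bears     28
Eagles    52
Sharks    51
Wolves    62
Name: games, dtype: int64
reset_index():
     team  games
0   Bears     28
1  Eagles     52
2  Sharks     51
3  Wolves     62
Taking the sum of column 'games' gives 193.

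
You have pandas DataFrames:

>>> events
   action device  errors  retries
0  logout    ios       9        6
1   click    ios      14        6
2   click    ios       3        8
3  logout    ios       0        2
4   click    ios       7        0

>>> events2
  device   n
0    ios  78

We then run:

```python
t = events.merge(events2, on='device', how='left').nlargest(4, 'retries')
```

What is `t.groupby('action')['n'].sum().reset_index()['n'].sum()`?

merge on 'device' (how='left') → 5 rows:
   action device  errors  retries   n
0  logout    ios       9        6  78
1   click    ios      14        6  78
2   click    ios       3        8  78
3  logout    ios       0        2  78
4   click    ios       7        0  78
take 4 rows with largest retries:
   action device  errors  retries   n
2   click    ios       3        8  78
0  logout    ios       9        6  78
1   click    ios      14        6  78
3  logout    ios       0        2  78
group by action, sum of n:
action
click     156
logout    156
Name: n, dtype: int64
reset_index():
   action    n
0   click  156
1  logout  156
Then the sum of column 'n': 312

312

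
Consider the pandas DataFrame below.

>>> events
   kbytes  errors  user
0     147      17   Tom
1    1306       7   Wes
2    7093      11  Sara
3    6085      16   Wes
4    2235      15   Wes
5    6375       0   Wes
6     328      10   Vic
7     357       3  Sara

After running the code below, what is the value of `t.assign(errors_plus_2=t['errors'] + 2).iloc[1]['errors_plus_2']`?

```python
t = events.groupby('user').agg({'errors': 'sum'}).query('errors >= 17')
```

group by user, sum of errors:
      errors
user        
Sara      14
Tom       17
Vic       10
Wes       38
filter rows where errors >= 17:
      errors
user        
Tom       17
Wes       38
add column errors_plus_2 = t['errors'] + 2:
      errors  errors_plus_2
user                       
Tom       17             19
Wes       38             40

40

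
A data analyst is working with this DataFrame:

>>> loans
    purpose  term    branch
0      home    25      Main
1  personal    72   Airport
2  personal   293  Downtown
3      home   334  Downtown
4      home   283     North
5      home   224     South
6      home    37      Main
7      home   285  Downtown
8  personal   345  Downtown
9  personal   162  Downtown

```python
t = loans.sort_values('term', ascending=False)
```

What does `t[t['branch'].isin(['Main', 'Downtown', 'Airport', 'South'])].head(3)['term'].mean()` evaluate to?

sort by term descending:
    purpose  term    branch
8  personal   345  Downtown
3      home   334  Downtown
2  personal   293  Downtown
7      home   285  Downtown
4      home   283     North
5      home   224     South
9  personal   162  Downtown
1  personal    72   Airport
6      home    37      Main
0      home    25      Main
filter rows where branch in ['Main', 'Downtown', 'Airport', 'South']:
    purpose  term    branch
8  personal   345  Downtown
3      home   334  Downtown
2  personal   293  Downtown
7      home   285  Downtown
5      home   224     South
9  personal   162  Downtown
1  personal    72   Airport
6      home    37      Main
0      home    25      Main
take first 3 rows:
    purpose  term    branch
8  personal   345  Downtown
3      home   334  Downtown
2  personal   293  Downtown

324.0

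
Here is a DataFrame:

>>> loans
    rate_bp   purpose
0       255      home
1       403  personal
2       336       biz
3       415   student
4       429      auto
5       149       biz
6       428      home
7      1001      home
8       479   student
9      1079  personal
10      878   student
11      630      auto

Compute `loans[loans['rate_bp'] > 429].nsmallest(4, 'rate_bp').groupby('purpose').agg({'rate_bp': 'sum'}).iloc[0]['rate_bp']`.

630

filter rows where rate_bp > 429:
    rate_bp   purpose
7      1001      home
8       479   student
9      1079  personal
10      878   student
11      630      auto
take 4 rows with smallest rate_bp:
    rate_bp  purpose
8       479  student
11      630     auto
10      878  student
7      1001     home
group by purpose, sum of rate_bp:
         rate_bp
purpose         
auto         630
home        1001
student     1357
value at position 0, column 'rate_bp' → 630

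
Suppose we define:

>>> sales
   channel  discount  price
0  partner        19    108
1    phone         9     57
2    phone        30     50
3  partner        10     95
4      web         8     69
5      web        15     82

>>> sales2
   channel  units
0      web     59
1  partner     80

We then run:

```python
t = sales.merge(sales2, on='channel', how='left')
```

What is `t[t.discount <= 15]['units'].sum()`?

198.0

merge on 'channel' (how='left') → 6 rows:
   channel  discount  price  units
0  partner        19    108   80.0
1    phone         9     57    NaN
2    phone        30     50    NaN
3  partner        10     95   80.0
4      web         8     69   59.0
5      web        15     82   59.0
filter rows where discount <= 15:
   channel  discount  price  units
1    phone         9     57    NaN
3  partner        10     95   80.0
4      web         8     69   59.0
5      web        15     82   59.0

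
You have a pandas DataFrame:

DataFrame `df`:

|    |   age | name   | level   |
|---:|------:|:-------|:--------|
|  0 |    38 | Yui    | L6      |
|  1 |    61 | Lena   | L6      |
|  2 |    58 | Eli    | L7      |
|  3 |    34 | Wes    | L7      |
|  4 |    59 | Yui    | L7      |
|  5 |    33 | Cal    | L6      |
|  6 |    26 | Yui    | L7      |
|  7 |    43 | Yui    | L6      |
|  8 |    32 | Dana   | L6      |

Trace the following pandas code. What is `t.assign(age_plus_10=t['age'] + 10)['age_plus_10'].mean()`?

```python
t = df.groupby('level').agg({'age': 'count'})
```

14.5

group by level, count of age:
       age
level     
L6       5
L7       4
add column age_plus_10 = t['age'] + 10:
       age  age_plus_10
level                  
L6       5           15
L7       4           14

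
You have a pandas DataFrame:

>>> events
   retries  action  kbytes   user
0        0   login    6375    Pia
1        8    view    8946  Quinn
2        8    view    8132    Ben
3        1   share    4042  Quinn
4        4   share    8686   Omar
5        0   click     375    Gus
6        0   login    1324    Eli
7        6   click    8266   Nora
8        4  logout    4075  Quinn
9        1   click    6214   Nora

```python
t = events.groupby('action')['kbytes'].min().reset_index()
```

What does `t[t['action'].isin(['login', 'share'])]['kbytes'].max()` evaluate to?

group by action, min of kbytes:
action
click      375
login     1324
logout    4075
share     4042
view      8132
Name: kbytes, dtype: int64
reset_index():
   action  kbytes
0   click     375
1   login    1324
2  logout    4075
3   share    4042
4    view    8132
filter rows where action in ['login', 'share']:
  action  kbytes
1  login    1324
3  share    4042

4042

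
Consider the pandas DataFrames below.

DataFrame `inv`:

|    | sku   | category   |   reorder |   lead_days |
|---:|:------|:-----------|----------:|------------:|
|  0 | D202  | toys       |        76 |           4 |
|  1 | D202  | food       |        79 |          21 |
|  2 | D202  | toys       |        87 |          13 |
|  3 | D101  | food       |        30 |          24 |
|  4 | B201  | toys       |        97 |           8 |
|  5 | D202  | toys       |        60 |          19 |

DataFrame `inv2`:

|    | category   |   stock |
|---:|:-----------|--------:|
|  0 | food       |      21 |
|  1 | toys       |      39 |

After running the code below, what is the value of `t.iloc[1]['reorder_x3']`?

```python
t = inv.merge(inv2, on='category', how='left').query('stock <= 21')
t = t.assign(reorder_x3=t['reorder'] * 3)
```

merge on 'category' (how='left') → 6 rows:
    sku category  reorder  lead_days  stock
0  D202     toys       76          4     39
1  D202     food       79         21     21
2  D202     toys       87         13     39
3  D101     food       30         24     21
4  B201     toys       97          8     39
5  D202     toys       60         19     39
filter rows where stock <= 21:
    sku category  reorder  lead_days  stock
1  D202     food       79         21     21
3  D101     food       30         24     21
add column reorder_x3 = t['reorder'] * 3:
    sku category  reorder  lead_days  stock  reorder_x3
1  D202     food       79         21     21         237
3  D101     food       30         24     21          90
value at position 1, column 'reorder_x3' → 90

90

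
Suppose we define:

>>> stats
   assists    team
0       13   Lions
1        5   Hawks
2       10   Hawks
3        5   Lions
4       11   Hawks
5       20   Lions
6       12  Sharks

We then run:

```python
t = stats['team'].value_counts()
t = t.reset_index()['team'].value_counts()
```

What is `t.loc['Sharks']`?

value_counts of team:
team
Lions     3
Hawks     3
Sharks    1
Name: count, dtype: int64
reset_index():
     team  count
0   Lions      3
1   Hawks      3
2  Sharks      1
value_counts of team:
team
Lions     1
Hawks     1
Sharks    1
Name: count, dtype: int64
value at index 'Sharks' → 1

1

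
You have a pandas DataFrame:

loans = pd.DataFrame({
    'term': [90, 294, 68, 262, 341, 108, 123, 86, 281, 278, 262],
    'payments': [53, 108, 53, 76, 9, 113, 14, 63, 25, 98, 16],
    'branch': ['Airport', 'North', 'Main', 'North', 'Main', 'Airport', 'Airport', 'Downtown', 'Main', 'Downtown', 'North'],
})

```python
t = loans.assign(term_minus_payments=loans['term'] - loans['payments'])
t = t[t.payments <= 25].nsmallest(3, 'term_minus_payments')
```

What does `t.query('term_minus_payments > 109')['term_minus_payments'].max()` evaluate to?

add column term_minus_payments = loans['term'] - loans['payments']:
    term  payments    branch  term_minus_payments
0     90        53   Airport                   37
1    294       108     North                  186
2     68        53      Main                   15
3    262        76     North                  186
4    341         9      Main                  332
5    108       113   Airport                   -5
6    123        14   Airport                  109
7     86        63  Downtown                   23
8    281        25      Main                  256
9    278        98  Downtown                  180
10   262        16     North                  246
filter rows where payments <= 25:
    term  payments   branch  term_minus_payments
4    341         9     Main                  332
6    123        14  Airport                  109
8    281        25     Main                  256
10   262        16    North                  246
take 3 rows with smallest term_minus_payments:
    term  payments   branch  term_minus_payments
6    123        14  Airport                  109
10   262        16    North                  246
8    281        25     Main                  256
filter rows where term_minus_payments > 109:
    term  payments branch  term_minus_payments
10   262        16  North                  246
8    281        25   Main                  256
So max() = 256.

256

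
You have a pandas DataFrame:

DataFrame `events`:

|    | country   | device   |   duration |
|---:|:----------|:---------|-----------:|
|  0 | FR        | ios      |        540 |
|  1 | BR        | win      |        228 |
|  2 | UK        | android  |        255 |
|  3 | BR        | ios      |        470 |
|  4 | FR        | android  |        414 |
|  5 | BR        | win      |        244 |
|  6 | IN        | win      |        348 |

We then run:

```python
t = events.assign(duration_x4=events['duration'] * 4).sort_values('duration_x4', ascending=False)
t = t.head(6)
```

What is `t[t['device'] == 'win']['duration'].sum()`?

592

add column duration_x4 = events['duration'] * 4:
  country   device  duration  duration_x4
0      FR      ios       540         2160
1      BR      win       228          912
2      UK  android       255         1020
3      BR      ios       470         1880
4      FR  android       414         1656
5      BR      win       244          976
6      IN      win       348         1392
sort by duration_x4 descending:
  country   device  duration  duration_x4
0      FR      ios       540         2160
3      BR      ios       470         1880
4      FR  android       414         1656
6      IN      win       348         1392
2      UK  android       255         1020
5      BR      win       244          976
1      BR      win       228          912
take first 6 rows:
  country   device  duration  duration_x4
0      FR      ios       540         2160
3      BR      ios       470         1880
4      FR  android       414         1656
6      IN      win       348         1392
2      UK  android       255         1020
5      BR      win       244          976
filter rows where device == 'win':
  country device  duration  duration_x4
6      IN    win       348         1392
5      BR    win       244          976
Reading off the sum of column 'duration', we get 592.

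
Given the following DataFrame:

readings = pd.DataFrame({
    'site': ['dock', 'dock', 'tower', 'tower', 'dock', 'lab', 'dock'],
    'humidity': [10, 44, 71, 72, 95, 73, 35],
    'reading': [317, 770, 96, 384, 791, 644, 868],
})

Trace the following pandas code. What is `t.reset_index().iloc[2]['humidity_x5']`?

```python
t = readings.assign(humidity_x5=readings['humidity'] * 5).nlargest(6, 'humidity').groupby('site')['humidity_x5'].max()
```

360

add column humidity_x5 = readings['humidity'] * 5:
    site  humidity  reading  humidity_x5
0   dock        10      317           50
1   dock        44      770          220
2  tower        71       96          355
3  tower        72      384          360
4   dock        95      791          475
5    lab        73      644          365
6   dock        35      868          175
take 6 rows with largest humidity:
    site  humidity  reading  humidity_x5
4   dock        95      791          475
5    lab        73      644          365
3  tower        72      384          360
2  tower        71       96          355
1   dock        44      770          220
6   dock        35      868          175
group by site, max of humidity_x5:
site
dock     475
lab      365
tower    360
Name: humidity_x5, dtype: int64
reset_index():
    site  humidity_x5
0   dock          475
1    lab          365
2  tower          360
Finally, value at position 2, column 'humidity_x5' = 360.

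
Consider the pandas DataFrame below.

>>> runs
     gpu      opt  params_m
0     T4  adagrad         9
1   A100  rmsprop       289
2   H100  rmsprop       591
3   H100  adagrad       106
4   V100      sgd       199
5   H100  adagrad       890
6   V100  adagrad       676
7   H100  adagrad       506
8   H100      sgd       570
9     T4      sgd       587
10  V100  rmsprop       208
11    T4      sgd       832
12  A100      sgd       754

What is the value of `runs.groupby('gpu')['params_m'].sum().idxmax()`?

group by gpu, sum of params_m:
gpu
A100    1043
H100    2663
T4      1428
V100    1083
Name: params_m, dtype: int64
label with the largest value → H100

H100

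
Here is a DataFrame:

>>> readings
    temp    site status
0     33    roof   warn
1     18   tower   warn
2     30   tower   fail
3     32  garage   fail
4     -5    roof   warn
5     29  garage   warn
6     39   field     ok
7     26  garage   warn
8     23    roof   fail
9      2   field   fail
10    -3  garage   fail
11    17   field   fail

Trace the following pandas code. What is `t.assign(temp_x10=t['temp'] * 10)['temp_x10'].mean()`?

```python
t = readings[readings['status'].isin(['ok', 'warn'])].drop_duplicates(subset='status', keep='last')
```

filter rows where status in ['ok', 'warn']:
   temp    site status
0    33    roof   warn
1    18   tower   warn
4    -5    roof   warn
5    29  garage   warn
6    39   field     ok
7    26  garage   warn
drop duplicate status (keep=last):
   temp    site status
6    39   field     ok
7    26  garage   warn
add column temp_x10 = t['temp'] * 10:
   temp    site status  temp_x10
6    39   field     ok       390
7    26  garage   warn       260
Finally, mean of column 'temp_x10' = 325.0.

325.0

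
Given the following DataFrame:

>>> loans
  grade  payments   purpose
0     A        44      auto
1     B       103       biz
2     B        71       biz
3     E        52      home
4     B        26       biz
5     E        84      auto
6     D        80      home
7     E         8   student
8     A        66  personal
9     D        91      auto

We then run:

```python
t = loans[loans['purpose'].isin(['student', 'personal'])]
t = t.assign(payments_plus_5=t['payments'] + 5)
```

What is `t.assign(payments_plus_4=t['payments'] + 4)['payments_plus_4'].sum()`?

82

filter rows where purpose in ['student', 'personal']:
  grade  payments   purpose
7     E         8   student
8     A        66  personal
add column payments_plus_5 = t['payments'] + 5:
  grade  payments   purpose  payments_plus_5
7     E         8   student               13
8     A        66  personal               71
add column payments_plus_4 = t['payments'] + 4:
  grade  payments   purpose  payments_plus_5  payments_plus_4
7     E         8   student               13               12
8     A        66  personal               71               70
sum of column 'payments_plus_4' → 82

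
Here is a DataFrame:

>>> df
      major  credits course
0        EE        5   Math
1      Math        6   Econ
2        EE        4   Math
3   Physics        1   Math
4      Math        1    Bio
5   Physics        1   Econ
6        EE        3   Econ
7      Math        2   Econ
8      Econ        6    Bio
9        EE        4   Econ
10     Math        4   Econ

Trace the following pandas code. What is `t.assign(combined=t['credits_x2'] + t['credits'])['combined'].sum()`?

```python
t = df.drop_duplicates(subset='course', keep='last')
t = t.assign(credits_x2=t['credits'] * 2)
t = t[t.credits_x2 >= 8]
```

drop duplicate course (keep=last):
      major  credits course
3   Physics        1   Math
8      Econ        6    Bio
10     Math        4   Econ
add column credits_x2 = t['credits'] * 2:
      major  credits course  credits_x2
3   Physics        1   Math           2
8      Econ        6    Bio          12
10     Math        4   Econ           8
filter rows where credits_x2 >= 8:
   major  credits course  credits_x2
8   Econ        6    Bio          12
10  Math        4   Econ           8
add column combined = t['credits_x2'] + t['credits']:
   major  credits course  credits_x2  combined
8   Econ        6    Bio          12        18
10  Math        4   Econ           8        12
The sum of column 'combined' is 30.

30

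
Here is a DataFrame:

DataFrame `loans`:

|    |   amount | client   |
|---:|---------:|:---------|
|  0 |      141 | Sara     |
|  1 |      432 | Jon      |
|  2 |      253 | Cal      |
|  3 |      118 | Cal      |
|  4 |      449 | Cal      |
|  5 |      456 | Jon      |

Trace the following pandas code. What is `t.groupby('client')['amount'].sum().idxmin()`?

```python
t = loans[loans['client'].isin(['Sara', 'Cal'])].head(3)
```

filter rows where client in ['Sara', 'Cal']:
   amount client
0     141   Sara
2     253    Cal
3     118    Cal
4     449    Cal
take first 3 rows:
   amount client
0     141   Sara
2     253    Cal
3     118    Cal
group by client, sum of amount:
client
Cal     371
Sara    141
Name: amount, dtype: int64
label with the smallest value → Sara

Sara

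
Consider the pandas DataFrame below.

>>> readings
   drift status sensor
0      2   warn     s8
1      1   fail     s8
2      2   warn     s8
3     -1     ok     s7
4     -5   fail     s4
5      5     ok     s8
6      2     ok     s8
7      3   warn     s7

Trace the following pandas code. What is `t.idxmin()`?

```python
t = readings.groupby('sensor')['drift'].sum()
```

group by sensor, sum of drift:
sensor
s4    -5
s7     2
s8    12
Name: drift, dtype: int64

s4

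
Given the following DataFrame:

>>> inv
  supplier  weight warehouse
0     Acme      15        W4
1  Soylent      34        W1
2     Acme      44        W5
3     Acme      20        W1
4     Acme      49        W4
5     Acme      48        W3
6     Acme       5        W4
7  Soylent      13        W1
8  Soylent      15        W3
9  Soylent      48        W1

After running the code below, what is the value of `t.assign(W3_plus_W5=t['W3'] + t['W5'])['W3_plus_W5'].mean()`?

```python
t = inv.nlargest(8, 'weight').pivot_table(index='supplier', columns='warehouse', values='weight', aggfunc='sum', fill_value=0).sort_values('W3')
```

53.5

take 8 rows with largest weight:
  supplier  weight warehouse
4     Acme      49        W4
5     Acme      48        W3
9  Soylent      48        W1
2     Acme      44        W5
1  Soylent      34        W1
3     Acme      20        W1
0     Acme      15        W4
8  Soylent      15        W3
pivot: rows=supplier, cols=warehouse, sum(weight):
warehouse  W1  W3  W4  W5
supplier                 
Acme       20  48  64  44
Soylent    82  15   0   0
sort by W3:
warehouse  W1  W3  W4  W5
supplier                 
Soylent    82  15   0   0
Acme       20  48  64  44
add column W3_plus_W5 = t['W3'] + t['W5']:
warehouse  W1  W3  W4  W5  W3_plus_W5
supplier                             
Soylent    82  15   0   0          15
Acme       20  48  64  44          92
Finally, mean of column 'W3_plus_W5' = 53.5.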